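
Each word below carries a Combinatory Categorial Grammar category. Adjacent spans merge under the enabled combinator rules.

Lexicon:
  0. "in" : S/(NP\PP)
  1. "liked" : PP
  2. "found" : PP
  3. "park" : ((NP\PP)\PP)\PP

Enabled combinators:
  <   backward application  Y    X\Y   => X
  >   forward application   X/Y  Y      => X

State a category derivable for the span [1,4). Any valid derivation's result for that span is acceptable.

NP\PP

[0,4] S   >
  [0,1] "in" : S/(NP\PP)
  [1,4] NP\PP   <
    [1,2] "liked" : PP
    [2,4] (NP\PP)\PP   <
      [2,3] "found" : PP
      [3,4] "park" : ((NP\PP)\PP)\PP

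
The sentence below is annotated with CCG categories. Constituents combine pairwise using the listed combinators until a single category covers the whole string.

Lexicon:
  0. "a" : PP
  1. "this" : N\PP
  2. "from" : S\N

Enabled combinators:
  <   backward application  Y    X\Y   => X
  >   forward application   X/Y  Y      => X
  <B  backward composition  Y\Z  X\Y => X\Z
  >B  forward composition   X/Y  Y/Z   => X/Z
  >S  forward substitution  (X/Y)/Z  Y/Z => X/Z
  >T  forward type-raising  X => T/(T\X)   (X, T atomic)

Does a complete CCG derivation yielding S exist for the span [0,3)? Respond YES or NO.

[0,3] S   <
  [0,2] N   >
    [0,1] N/(N\PP)   >T
      [0,1] "a" : PP
    [1,2] "this" : N\PP
  [2,3] "from" : S\N

YES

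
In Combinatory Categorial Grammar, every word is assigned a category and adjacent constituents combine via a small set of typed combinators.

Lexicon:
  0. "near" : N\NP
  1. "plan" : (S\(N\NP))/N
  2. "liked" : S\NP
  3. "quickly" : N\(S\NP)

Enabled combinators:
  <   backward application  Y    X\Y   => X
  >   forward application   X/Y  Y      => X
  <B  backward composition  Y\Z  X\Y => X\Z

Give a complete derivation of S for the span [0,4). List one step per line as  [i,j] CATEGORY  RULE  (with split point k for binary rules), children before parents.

[0,4] S   <
  [0,1] "near" : N\NP
  [1,4] S\(N\NP)   >
    [1,2] "plan" : (S\(N\NP))/N
    [2,4] N   <
      [2,3] "liked" : S\NP
      [3,4] "quickly" : N\(S\NP)

[0,1] N\NP  lex  "near"
[1,2] (S\(N\NP))/N  lex  "plan"
[2,3] S\NP  lex  "liked"
[3,4] N\(S\NP)  lex  "quickly"
[2,4] N  <  k=3
[1,4] S\(N\NP)  >  k=2
[0,4] S  <  k=1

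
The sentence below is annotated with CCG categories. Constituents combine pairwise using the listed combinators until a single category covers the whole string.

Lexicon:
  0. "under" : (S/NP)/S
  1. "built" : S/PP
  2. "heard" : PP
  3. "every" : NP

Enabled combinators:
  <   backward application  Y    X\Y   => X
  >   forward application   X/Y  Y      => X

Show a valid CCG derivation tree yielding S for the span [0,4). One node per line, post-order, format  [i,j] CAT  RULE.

[0,1] (S/NP)/S  lex  "under"
[1,2] S/PP  lex  "built"
[2,3] PP  lex  "heard"
[1,3] S  >  k=2
[0,3] S/NP  >  k=1
[3,4] NP  lex  "every"
[0,4] S  >  k=3

[0,4] S   >
  [0,3] S/NP   >
    [0,1] "under" : (S/NP)/S
    [1,3] S   >
      [1,2] "built" : S/PP
      [2,3] "heard" : PP
  [3,4] "every" : NP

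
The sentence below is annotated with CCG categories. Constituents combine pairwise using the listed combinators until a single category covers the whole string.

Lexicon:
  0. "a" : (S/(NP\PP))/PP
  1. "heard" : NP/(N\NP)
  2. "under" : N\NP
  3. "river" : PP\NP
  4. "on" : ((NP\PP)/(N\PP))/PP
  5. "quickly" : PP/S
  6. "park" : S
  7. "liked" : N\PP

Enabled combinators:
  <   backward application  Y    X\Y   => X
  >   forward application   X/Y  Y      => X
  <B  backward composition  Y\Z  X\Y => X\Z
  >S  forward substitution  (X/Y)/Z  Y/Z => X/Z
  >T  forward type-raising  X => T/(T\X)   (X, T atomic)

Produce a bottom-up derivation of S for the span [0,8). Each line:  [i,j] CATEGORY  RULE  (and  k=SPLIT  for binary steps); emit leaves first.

[0,8] S   >
  [0,4] S/(NP\PP)   >
    [0,1] "a" : (S/(NP\PP))/PP
    [1,4] PP   <
      [1,3] NP   >
        [1,2] "heard" : NP/(N\NP)
        [2,3] "under" : N\NP
      [3,4] "river" : PP\NP
  [4,8] NP\PP   >
    [4,7] (NP\PP)/(N\PP)   >
      [4,5] "on" : ((NP\PP)/(N\PP))/PP
      [5,7] PP   >
        [5,6] "quickly" : PP/S
        [6,7] "park" : S
    [7,8] "liked" : N\PP

[0,1] (S/(NP\PP))/PP  lex  "a"
[1,2] NP/(N\NP)  lex  "heard"
[2,3] N\NP  lex  "under"
[1,3] NP  >  k=2
[3,4] PP\NP  lex  "river"
[1,4] PP  <  k=3
[0,4] S/(NP\PP)  >  k=1
[4,5] ((NP\PP)/(N\PP))/PP  lex  "on"
[5,6] PP/S  lex  "quickly"
[6,7] S  lex  "park"
[5,7] PP  >  k=6
[4,7] (NP\PP)/(N\PP)  >  k=5
[7,8] N\PP  lex  "liked"
[4,8] NP\PP  >  k=7
[0,8] S  >  k=4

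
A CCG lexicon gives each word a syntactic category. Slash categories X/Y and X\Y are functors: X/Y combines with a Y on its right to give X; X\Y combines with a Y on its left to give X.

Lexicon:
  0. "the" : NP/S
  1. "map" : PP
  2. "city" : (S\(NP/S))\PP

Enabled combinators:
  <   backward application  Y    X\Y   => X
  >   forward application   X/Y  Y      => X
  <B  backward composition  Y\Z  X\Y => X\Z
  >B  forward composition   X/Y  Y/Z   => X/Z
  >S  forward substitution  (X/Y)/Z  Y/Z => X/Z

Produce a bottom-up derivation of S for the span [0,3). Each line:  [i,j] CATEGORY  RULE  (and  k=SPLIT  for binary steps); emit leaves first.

[0,3] S   <
  [0,1] "the" : NP/S
  [1,3] S\(NP/S)   <
    [1,2] "map" : PP
    [2,3] "city" : (S\(NP/S))\PP

[0,1] NP/S  lex  "the"
[1,2] PP  lex  "map"
[2,3] (S\(NP/S))\PP  lex  "city"
[1,3] S\(NP/S)  <  k=2
[0,3] S  <  k=1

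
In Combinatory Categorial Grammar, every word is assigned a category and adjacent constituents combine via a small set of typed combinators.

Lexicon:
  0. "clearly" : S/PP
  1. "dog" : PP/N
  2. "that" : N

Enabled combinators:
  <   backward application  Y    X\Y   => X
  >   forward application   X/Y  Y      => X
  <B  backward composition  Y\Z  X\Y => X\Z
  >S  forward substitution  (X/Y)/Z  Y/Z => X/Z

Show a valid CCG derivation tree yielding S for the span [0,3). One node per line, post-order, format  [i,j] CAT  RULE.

[0,1] S/PP  lex  "clearly"
[1,2] PP/N  lex  "dog"
[2,3] N  lex  "that"
[1,3] PP  >  k=2
[0,3] S  >  k=1

[0,3] S   >
  [0,1] "clearly" : S/PP
  [1,3] PP   >
    [1,2] "dog" : PP/N
    [2,3] "that" : N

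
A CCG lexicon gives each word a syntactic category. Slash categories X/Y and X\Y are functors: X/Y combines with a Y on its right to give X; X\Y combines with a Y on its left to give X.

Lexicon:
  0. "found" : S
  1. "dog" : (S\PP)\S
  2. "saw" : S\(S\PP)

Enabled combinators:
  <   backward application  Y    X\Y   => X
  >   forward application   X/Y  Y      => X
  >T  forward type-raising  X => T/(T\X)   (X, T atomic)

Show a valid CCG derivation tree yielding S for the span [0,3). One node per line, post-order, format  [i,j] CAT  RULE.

[0,3] S   <
  [0,2] S\PP   <
    [0,1] "found" : S
    [1,2] "dog" : (S\PP)\S
  [2,3] "saw" : S\(S\PP)

[0,1] S  lex  "found"
[1,2] (S\PP)\S  lex  "dog"
[0,2] S\PP  <  k=1
[2,3] S\(S\PP)  lex  "saw"
[0,3] S  <  k=2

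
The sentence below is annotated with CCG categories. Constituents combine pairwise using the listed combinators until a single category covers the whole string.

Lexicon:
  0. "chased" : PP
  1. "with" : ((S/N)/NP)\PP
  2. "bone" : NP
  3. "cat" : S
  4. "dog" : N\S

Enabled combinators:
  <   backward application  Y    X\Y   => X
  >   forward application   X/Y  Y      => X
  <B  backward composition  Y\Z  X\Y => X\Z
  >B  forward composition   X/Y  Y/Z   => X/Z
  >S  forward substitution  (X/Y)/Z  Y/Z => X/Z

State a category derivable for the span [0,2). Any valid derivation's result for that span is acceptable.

[0,5] S   >
  [0,3] S/N   >
    [0,2] (S/N)/NP   <
      [0,1] "chased" : PP
      [1,2] "with" : ((S/N)/NP)\PP
    [2,3] "bone" : NP
  [3,5] N   <
    [3,4] "cat" : S
    [4,5] "dog" : N\S

(S/N)/NP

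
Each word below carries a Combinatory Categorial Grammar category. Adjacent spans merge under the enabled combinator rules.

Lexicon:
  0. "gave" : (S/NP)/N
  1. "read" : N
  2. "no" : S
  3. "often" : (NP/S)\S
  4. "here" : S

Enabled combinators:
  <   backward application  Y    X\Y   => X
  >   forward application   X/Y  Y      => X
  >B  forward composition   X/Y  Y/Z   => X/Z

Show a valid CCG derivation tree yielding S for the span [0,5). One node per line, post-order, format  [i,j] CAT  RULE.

[0,5] S   >
  [0,2] S/NP   >
    [0,1] "gave" : (S/NP)/N
    [1,2] "read" : N
  [2,5] NP   >
    [2,4] NP/S   <
      [2,3] "no" : S
      [3,4] "often" : (NP/S)\S
    [4,5] "here" : S

[0,1] (S/NP)/N  lex  "gave"
[1,2] N  lex  "read"
[0,2] S/NP  >  k=1
[2,3] S  lex  "no"
[3,4] (NP/S)\S  lex  "often"
[2,4] NP/S  <  k=3
[4,5] S  lex  "here"
[2,5] NP  >  k=4
[0,5] S  >  k=2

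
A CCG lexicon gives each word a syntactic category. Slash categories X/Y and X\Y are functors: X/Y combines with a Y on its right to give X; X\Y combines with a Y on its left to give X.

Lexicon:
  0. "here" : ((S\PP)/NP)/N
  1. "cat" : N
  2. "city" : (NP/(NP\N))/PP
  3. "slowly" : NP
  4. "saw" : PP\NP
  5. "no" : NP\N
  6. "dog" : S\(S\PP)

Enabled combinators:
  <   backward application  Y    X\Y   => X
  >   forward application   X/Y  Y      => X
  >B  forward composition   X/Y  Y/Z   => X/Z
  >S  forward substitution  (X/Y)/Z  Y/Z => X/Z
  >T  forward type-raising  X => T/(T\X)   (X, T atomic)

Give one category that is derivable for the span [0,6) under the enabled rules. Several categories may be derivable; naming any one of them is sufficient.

S\PP

[0,7] S   <
  [0,6] S\PP   >
    [0,2] (S\PP)/NP   >
      [0,1] "here" : ((S\PP)/NP)/N
      [1,2] "cat" : N
    [2,6] NP   >
      [2,5] NP/(NP\N)   >
        [2,3] "city" : (NP/(NP\N))/PP
        [3,5] PP   <
          [3,4] "slowly" : NP
          [4,5] "saw" : PP\NP
      [5,6] "no" : NP\N
  [6,7] "dog" : S\(S\PP)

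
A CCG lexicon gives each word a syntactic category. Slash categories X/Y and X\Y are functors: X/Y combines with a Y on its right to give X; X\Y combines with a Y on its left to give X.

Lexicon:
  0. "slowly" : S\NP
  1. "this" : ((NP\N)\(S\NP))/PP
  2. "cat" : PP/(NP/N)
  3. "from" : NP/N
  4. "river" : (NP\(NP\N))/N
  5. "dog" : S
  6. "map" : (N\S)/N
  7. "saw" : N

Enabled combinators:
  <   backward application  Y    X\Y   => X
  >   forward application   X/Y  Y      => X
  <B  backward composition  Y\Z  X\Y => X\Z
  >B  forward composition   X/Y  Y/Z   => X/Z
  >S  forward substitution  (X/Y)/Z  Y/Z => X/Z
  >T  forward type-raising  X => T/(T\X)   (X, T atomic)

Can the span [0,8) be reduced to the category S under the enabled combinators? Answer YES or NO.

S\NP ((NP\N)\(S\NP))/PP PP/(NP/N) NP/N (NP\(NP\N))/N S (N\S)/N N
CKY chart[0,8] = {N/(N\NP), NP, NP/(NP\NP), PP/(PP\NP), S/(S\NP)}; S ∉ chart

NO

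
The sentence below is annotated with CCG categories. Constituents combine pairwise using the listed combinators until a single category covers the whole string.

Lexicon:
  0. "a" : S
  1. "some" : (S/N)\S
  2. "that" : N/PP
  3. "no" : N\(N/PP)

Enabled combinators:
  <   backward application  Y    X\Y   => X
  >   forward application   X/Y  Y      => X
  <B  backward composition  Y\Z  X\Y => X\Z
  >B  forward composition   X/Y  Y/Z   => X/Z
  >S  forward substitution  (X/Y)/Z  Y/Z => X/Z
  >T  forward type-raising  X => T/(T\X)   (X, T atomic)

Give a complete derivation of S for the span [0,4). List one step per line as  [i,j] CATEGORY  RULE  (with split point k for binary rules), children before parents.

[0,4] S   >
  [0,2] S/N   <
    [0,1] "a" : S
    [1,2] "some" : (S/N)\S
  [2,4] N   <
    [2,3] "that" : N/PP
    [3,4] "no" : N\(N/PP)

[0,1] S  lex  "a"
[1,2] (S/N)\S  lex  "some"
[0,2] S/N  <  k=1
[2,3] N/PP  lex  "that"
[3,4] N\(N/PP)  lex  "no"
[2,4] N  <  k=3
[0,4] S  >  k=2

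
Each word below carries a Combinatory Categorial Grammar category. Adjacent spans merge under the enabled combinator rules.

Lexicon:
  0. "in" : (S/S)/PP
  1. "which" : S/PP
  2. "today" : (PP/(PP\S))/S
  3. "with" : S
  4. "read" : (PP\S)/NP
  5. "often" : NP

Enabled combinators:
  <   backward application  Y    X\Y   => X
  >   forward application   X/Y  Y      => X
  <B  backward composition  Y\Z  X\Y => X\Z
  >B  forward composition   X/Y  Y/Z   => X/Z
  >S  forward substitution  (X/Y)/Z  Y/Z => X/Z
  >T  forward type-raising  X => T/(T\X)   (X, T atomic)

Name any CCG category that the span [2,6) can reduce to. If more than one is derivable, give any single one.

[0,6] S   >
  [0,2] S/PP   >S
    [0,1] "in" : (S/S)/PP
    [1,2] "which" : S/PP
  [2,6] PP   >
    [2,4] PP/(PP\S)   >
      [2,3] "today" : (PP/(PP\S))/S
      [3,4] "with" : S
    [4,6] PP\S   >
      [4,5] "read" : (PP\S)/NP
      [5,6] "often" : NP

PP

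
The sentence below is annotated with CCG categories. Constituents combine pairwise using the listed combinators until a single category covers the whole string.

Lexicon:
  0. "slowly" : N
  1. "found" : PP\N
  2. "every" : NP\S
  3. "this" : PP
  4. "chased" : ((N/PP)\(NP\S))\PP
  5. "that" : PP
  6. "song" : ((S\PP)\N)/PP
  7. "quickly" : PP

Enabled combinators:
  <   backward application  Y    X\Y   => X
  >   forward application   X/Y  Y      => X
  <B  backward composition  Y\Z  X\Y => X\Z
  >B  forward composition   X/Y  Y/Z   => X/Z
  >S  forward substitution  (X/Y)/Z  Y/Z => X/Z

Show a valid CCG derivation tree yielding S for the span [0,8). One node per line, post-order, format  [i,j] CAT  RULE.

[0,1] N  lex  "slowly"
[1,2] PP\N  lex  "found"
[0,2] PP  <  k=1
[2,3] NP\S  lex  "every"
[3,4] PP  lex  "this"
[4,5] ((N/PP)\(NP\S))\PP  lex  "chased"
[3,5] (N/PP)\(NP\S)  <  k=4
[2,5] N/PP  <  k=3
[5,6] PP  lex  "that"
[2,6] N  >  k=5
[6,7] ((S\PP)\N)/PP  lex  "song"
[7,8] PP  lex  "quickly"
[6,8] (S\PP)\N  >  k=7
[2,8] S\PP  <  k=6
[0,8] S  <  k=2

[0,8] S   <
  [0,2] PP   <
    [0,1] "slowly" : N
    [1,2] "found" : PP\N
  [2,8] S\PP   <
    [2,6] N   >
      [2,5] N/PP   <
        [2,3] "every" : NP\S
        [3,5] (N/PP)\(NP\S)   <
          [3,4] "this" : PP
          [4,5] "chased" : ((N/PP)\(NP\S))\PP
      [5,6] "that" : PP
    [6,8] (S\PP)\N   >
      [6,7] "song" : ((S\PP)\N)/PP
      [7,8] "quickly" : PP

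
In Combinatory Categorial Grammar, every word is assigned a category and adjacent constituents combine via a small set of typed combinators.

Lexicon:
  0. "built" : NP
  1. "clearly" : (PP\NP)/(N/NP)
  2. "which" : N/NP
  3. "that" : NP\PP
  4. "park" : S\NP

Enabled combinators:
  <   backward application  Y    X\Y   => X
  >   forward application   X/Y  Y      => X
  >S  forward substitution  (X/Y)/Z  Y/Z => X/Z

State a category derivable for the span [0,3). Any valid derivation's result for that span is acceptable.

PP

[0,5] S   <
  [0,4] NP   <
    [0,3] PP   <
      [0,1] "built" : NP
      [1,3] PP\NP   >
        [1,2] "clearly" : (PP\NP)/(N/NP)
        [2,3] "which" : N/NP
    [3,4] "that" : NP\PP
  [4,5] "park" : S\NP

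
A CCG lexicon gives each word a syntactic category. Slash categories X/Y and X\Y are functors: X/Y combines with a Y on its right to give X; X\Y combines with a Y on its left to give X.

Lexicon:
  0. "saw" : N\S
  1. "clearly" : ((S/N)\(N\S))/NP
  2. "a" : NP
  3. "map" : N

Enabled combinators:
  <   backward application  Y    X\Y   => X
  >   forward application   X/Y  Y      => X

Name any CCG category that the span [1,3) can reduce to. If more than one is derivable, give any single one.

(S/N)\(N\S)

[0,4] S   >
  [0,3] S/N   <
    [0,1] "saw" : N\S
    [1,3] (S/N)\(N\S)   >
      [1,2] "clearly" : ((S/N)\(N\S))/NP
      [2,3] "a" : NP
  [3,4] "map" : N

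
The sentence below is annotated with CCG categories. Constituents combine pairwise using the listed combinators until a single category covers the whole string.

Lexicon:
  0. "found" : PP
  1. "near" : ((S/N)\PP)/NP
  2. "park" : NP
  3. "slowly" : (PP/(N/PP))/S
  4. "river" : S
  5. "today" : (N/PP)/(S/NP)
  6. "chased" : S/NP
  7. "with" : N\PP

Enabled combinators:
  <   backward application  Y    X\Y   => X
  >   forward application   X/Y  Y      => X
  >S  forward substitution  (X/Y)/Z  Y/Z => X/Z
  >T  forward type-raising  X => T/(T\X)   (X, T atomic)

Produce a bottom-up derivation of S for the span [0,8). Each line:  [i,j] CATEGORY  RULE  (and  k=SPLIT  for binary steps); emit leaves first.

[0,8] S   >
  [0,3] S/N   <
    [0,1] "found" : PP
    [1,3] (S/N)\PP   >
      [1,2] "near" : ((S/N)\PP)/NP
      [2,3] "park" : NP
  [3,8] N   <
    [3,7] PP   >
      [3,5] PP/(N/PP)   >
        [3,4] "slowly" : (PP/(N/PP))/S
        [4,5] "river" : S
      [5,7] N/PP   >
        [5,6] "today" : (N/PP)/(S/NP)
        [6,7] "chased" : S/NP
    [7,8] "with" : N\PP

[0,1] PP  lex  "found"
[1,2] ((S/N)\PP)/NP  lex  "near"
[2,3] NP  lex  "park"
[1,3] (S/N)\PP  >  k=2
[0,3] S/N  <  k=1
[3,4] (PP/(N/PP))/S  lex  "slowly"
[4,5] S  lex  "river"
[3,5] PP/(N/PP)  >  k=4
[5,6] (N/PP)/(S/NP)  lex  "today"
[6,7] S/NP  lex  "chased"
[5,7] N/PP  >  k=6
[3,7] PP  >  k=5
[7,8] N\PP  lex  "with"
[3,8] N  <  k=7
[0,8] S  >  k=3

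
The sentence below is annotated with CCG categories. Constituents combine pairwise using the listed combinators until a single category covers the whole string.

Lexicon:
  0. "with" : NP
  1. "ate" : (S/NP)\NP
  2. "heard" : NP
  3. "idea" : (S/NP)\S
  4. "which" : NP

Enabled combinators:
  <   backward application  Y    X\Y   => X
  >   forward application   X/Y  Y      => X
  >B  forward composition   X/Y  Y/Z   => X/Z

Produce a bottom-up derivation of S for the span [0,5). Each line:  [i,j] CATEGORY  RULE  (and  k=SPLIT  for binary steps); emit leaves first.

[0,1] NP  lex  "with"
[1,2] (S/NP)\NP  lex  "ate"
[0,2] S/NP  <  k=1
[2,3] NP  lex  "heard"
[0,3] S  >  k=2
[3,4] (S/NP)\S  lex  "idea"
[0,4] S/NP  <  k=3
[4,5] NP  lex  "which"
[0,5] S  >  k=4

[0,5] S   >
  [0,4] S/NP   <
    [0,3] S   >
      [0,2] S/NP   <
        [0,1] "with" : NP
        [1,2] "ate" : (S/NP)\NP
      [2,3] "heard" : NP
    [3,4] "idea" : (S/NP)\S
  [4,5] "which" : NP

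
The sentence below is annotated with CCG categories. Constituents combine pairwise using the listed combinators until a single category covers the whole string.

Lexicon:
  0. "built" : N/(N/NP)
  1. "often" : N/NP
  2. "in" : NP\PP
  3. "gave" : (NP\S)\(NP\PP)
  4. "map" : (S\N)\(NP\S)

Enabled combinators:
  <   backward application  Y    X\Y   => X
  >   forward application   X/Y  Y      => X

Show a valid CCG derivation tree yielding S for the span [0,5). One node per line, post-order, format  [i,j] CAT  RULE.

[0,1] N/(N/NP)  lex  "built"
[1,2] N/NP  lex  "often"
[0,2] N  >  k=1
[2,3] NP\PP  lex  "in"
[3,4] (NP\S)\(NP\PP)  lex  "gave"
[2,4] NP\S  <  k=3
[4,5] (S\N)\(NP\S)  lex  "map"
[2,5] S\N  <  k=4
[0,5] S  <  k=2

[0,5] S   <
  [0,2] N   >
    [0,1] "built" : N/(N/NP)
    [1,2] "often" : N/NP
  [2,5] S\N   <
    [2,4] NP\S   <
      [2,3] "in" : NP\PP
      [3,4] "gave" : (NP\S)\(NP\PP)
    [4,5] "map" : (S\N)\(NP\S)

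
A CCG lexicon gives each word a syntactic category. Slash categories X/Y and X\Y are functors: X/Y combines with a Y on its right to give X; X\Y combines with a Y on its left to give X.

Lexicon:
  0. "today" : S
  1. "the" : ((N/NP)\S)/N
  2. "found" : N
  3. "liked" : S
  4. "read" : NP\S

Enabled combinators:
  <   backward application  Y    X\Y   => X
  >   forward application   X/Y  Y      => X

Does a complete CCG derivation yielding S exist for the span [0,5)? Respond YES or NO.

S ((N/NP)\S)/N N S NP\S
CKY chart[0,5] = {N}; S ∉ chart

NO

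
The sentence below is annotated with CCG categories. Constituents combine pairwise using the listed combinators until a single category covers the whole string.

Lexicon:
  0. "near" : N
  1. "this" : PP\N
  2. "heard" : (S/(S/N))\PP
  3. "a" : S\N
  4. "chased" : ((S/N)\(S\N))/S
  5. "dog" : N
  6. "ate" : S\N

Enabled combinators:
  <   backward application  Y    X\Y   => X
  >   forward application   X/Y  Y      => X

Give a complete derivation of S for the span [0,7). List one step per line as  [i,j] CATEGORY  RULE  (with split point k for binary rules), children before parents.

[0,1] N  lex  "near"
[1,2] PP\N  lex  "this"
[0,2] PP  <  k=1
[2,3] (S/(S/N))\PP  lex  "heard"
[0,3] S/(S/N)  <  k=2
[3,4] S\N  lex  "a"
[4,5] ((S/N)\(S\N))/S  lex  "chased"
[5,6] N  lex  "dog"
[6,7] S\N  lex  "ate"
[5,7] S  <  k=6
[4,7] (S/N)\(S\N)  >  k=5
[3,7] S/N  <  k=4
[0,7] S  >  k=3

[0,7] S   >
  [0,3] S/(S/N)   <
    [0,2] PP   <
      [0,1] "near" : N
      [1,2] "this" : PP\N
    [2,3] "heard" : (S/(S/N))\PP
  [3,7] S/N   <
    [3,4] "a" : S\N
    [4,7] (S/N)\(S\N)   >
      [4,5] "chased" : ((S/N)\(S\N))/S
      [5,7] S   <
        [5,6] "dog" : N
        [6,7] "ate" : S\N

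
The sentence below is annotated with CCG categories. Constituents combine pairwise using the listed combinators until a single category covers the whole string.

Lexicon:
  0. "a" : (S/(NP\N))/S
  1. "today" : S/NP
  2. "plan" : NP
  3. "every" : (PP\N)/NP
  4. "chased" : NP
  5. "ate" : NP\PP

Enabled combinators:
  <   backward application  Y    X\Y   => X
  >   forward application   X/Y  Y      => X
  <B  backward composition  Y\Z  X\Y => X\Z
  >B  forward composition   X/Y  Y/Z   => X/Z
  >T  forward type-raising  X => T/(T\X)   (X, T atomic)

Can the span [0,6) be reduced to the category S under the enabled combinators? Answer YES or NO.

[0,6] S   >
  [0,3] S/(NP\N)   >
    [0,1] "a" : (S/(NP\N))/S
    [1,3] S   >
      [1,2] "today" : S/NP
      [2,3] "plan" : NP
  [3,6] NP\N   <B
    [3,5] PP\N   >
      [3,4] "every" : (PP\N)/NP
      [4,5] "chased" : NP
    [5,6] "ate" : NP\PP

YES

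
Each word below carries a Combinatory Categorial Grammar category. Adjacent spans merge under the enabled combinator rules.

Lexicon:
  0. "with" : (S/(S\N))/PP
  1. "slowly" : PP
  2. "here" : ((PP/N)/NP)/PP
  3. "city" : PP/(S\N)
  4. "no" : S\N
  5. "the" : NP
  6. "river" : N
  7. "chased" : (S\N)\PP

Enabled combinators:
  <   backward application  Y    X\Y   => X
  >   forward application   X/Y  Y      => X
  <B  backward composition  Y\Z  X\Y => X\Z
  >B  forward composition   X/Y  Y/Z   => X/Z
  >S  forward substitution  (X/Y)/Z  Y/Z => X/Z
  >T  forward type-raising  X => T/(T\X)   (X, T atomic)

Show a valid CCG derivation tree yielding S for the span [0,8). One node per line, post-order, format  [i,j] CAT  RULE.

[0,1] (S/(S\N))/PP  lex  "with"
[1,2] PP  lex  "slowly"
[0,2] S/(S\N)  >  k=1
[2,3] ((PP/N)/NP)/PP  lex  "here"
[3,4] PP/(S\N)  lex  "city"
[4,5] S\N  lex  "no"
[3,5] PP  >  k=4
[2,5] (PP/N)/NP  >  k=3
[5,6] NP  lex  "the"
[2,6] PP/N  >  k=5
[6,7] N  lex  "river"
[2,7] PP  >  k=6
[7,8] (S\N)\PP  lex  "chased"
[2,8] S\N  <  k=7
[0,8] S  >  k=2

[0,8] S   >
  [0,2] S/(S\N)   >
    [0,1] "with" : (S/(S\N))/PP
    [1,2] "slowly" : PP
  [2,8] S\N   <
    [2,7] PP   >
      [2,6] PP/N   >
        [2,5] (PP/N)/NP   >
          [2,3] "here" : ((PP/N)/NP)/PP
          [3,5] PP   >
            [3,4] "city" : PP/(S\N)
            [4,5] "no" : S\N
        [5,6] "the" : NP
      [6,7] "river" : N
    [7,8] "chased" : (S\N)\PP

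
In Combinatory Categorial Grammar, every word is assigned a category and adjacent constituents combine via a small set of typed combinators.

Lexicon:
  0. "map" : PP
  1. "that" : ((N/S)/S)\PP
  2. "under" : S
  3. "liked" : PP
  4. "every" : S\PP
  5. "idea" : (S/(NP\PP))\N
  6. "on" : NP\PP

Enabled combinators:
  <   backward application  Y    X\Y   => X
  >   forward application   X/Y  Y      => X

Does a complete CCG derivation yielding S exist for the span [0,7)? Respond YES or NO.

YES

[0,7] S   >
  [0,6] S/(NP\PP)   <
    [0,5] N   >
      [0,3] N/S   >
        [0,2] (N/S)/S   <
          [0,1] "map" : PP
          [1,2] "that" : ((N/S)/S)\PP
        [2,3] "under" : S
      [3,5] S   <
        [3,4] "liked" : PP
        [4,5] "every" : S\PP
    [5,6] "idea" : (S/(NP\PP))\N
  [6,7] "on" : NP\PP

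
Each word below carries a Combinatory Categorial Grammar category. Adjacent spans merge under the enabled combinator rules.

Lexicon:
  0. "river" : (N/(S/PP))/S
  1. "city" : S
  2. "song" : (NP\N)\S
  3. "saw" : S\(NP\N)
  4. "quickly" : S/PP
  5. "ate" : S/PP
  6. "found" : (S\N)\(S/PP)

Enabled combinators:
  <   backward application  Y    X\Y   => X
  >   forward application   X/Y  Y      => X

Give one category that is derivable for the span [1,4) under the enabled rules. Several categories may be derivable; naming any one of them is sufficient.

S

[0,7] S   <
  [0,5] N   >
    [0,4] N/(S/PP)   >
      [0,1] "river" : (N/(S/PP))/S
      [1,4] S   <
        [1,3] NP\N   <
          [1,2] "city" : S
          [2,3] "song" : (NP\N)\S
        [3,4] "saw" : S\(NP\N)
    [4,5] "quickly" : S/PP
  [5,7] S\N   <
    [5,6] "ate" : S/PP
    [6,7] "found" : (S\N)\(S/PP)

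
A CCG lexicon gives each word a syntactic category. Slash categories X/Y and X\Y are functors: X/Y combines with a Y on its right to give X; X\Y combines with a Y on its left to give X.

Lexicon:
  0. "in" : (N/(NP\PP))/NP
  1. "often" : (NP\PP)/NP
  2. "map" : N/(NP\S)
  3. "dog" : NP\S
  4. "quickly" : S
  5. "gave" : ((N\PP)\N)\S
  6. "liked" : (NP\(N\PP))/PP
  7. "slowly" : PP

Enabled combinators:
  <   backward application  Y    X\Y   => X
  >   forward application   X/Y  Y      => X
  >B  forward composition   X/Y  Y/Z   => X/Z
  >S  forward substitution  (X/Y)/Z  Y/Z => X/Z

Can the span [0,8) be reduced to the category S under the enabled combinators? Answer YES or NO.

NO

(N/(NP\PP))/NP (NP\PP)/NP N/(NP\S) NP\S S ((N\PP)\N)\S (NP\(N\PP))/PP PP
CKY chart[0,8] = {N}; S ∉ chart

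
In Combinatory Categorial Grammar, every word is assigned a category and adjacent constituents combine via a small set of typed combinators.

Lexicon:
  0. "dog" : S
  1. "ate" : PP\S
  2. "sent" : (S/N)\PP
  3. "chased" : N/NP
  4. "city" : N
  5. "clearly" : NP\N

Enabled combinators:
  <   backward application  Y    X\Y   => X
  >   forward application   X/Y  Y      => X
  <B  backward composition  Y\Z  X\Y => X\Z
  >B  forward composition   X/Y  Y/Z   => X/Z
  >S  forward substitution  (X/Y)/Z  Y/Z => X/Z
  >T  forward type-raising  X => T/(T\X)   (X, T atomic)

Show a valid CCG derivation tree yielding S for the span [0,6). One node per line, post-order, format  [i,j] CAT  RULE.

[0,6] S   >
  [0,3] S/N   <
    [0,2] PP   >
      [0,1] PP/(PP\S)   >T
        [0,1] "dog" : S
      [1,2] "ate" : PP\S
    [2,3] "sent" : (S/N)\PP
  [3,6] N   >
    [3,4] "chased" : N/NP
    [4,6] NP   <
      [4,5] "city" : N
      [5,6] "clearly" : NP\N

[0,1] S  lex  "dog"
[0,1] PP/(PP\S)  >T
[1,2] PP\S  lex  "ate"
[0,2] PP  >  k=1
[2,3] (S/N)\PP  lex  "sent"
[0,3] S/N  <  k=2
[3,4] N/NP  lex  "chased"
[4,5] N  lex  "city"
[5,6] NP\N  lex  "clearly"
[4,6] NP  <  k=5
[3,6] N  >  k=4
[0,6] S  >  k=3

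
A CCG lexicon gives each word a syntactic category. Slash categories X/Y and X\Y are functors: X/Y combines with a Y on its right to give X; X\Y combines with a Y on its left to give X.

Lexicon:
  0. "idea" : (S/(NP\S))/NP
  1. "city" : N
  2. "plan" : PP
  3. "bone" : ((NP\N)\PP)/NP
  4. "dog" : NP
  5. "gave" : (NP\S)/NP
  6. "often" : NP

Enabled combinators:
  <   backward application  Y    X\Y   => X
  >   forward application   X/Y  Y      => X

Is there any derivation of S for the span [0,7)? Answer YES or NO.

[0,7] S   >
  [0,5] S/(NP\S)   >
    [0,1] "idea" : (S/(NP\S))/NP
    [1,5] NP   <
      [1,2] "city" : N
      [2,5] NP\N   <
        [2,3] "plan" : PP
        [3,5] (NP\N)\PP   >
          [3,4] "bone" : ((NP\N)\PP)/NP
          [4,5] "dog" : NP
  [5,7] NP\S   >
    [5,6] "gave" : (NP\S)/NP
    [6,7] "often" : NP

YES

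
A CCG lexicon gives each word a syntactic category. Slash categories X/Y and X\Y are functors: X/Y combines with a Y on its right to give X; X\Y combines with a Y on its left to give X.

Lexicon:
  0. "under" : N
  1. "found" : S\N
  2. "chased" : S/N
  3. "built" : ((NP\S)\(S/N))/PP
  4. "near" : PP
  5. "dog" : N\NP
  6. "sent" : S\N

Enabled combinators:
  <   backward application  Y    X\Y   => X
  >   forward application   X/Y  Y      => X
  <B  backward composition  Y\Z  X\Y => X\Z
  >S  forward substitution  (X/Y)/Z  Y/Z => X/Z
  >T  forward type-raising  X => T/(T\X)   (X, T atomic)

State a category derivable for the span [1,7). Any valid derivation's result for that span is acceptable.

[0,7] S   <
  [0,1] "under" : N
  [1,7] S\N   <B
    [1,6] N\N   <B
      [1,2] "found" : S\N
      [2,6] N\S   <B
        [2,5] NP\S   <
          [2,3] "chased" : S/N
          [3,5] (NP\S)\(S/N)   >
            [3,4] "built" : ((NP\S)\(S/N))/PP
            [4,5] "near" : PP
        [5,6] "dog" : N\NP
    [6,7] "sent" : S\N

S\N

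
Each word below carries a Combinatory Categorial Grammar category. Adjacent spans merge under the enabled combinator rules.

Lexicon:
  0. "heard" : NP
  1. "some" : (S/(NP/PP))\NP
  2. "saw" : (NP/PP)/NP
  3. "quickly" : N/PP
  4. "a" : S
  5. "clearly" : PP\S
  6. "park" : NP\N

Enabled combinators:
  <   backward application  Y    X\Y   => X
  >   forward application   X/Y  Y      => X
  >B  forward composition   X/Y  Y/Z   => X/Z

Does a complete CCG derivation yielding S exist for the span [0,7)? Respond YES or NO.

[0,7] S   >
  [0,3] S/NP   >B
    [0,2] S/(NP/PP)   <
      [0,1] "heard" : NP
      [1,2] "some" : (S/(NP/PP))\NP
    [2,3] "saw" : (NP/PP)/NP
  [3,7] NP   <
    [3,6] N   >
      [3,4] "quickly" : N/PP
      [4,6] PP   <
        [4,5] "a" : S
        [5,6] "clearly" : PP\S
    [6,7] "park" : NP\N

YES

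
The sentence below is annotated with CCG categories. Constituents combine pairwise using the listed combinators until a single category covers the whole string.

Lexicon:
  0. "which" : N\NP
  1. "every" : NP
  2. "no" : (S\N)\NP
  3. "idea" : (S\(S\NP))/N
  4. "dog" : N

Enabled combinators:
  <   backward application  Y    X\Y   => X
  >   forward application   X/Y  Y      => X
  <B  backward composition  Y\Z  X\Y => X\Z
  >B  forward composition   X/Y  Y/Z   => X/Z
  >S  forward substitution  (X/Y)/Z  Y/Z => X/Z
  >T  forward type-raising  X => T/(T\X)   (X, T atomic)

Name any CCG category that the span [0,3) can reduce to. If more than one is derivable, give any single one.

[0,5] S   <
  [0,3] S\NP   <B
    [0,1] "which" : N\NP
    [1,3] S\N   <
      [1,2] "every" : NP
      [2,3] "no" : (S\N)\NP
  [3,5] S\(S\NP)   >
    [3,4] "idea" : (S\(S\NP))/N
    [4,5] "dog" : N

S\NP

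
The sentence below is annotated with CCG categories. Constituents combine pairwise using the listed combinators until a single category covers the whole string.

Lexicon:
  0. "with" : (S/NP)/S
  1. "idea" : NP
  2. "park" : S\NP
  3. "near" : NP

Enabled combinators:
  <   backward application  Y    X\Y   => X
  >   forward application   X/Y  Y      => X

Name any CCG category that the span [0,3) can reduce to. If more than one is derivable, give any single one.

S/NP

[0,4] S   >
  [0,3] S/NP   >
    [0,1] "with" : (S/NP)/S
    [1,3] S   <
      [1,2] "idea" : NP
      [2,3] "park" : S\NP
  [3,4] "near" : NP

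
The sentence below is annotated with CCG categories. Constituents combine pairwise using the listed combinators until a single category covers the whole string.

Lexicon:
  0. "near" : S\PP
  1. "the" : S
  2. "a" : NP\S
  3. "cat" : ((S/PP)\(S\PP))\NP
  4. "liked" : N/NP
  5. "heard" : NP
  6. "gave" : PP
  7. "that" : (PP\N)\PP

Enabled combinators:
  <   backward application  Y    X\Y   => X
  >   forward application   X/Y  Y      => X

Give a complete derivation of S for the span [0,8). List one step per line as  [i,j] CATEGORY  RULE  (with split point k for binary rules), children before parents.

[0,8] S   >
  [0,4] S/PP   <
    [0,1] "near" : S\PP
    [1,4] (S/PP)\(S\PP)   <
      [1,3] NP   <
        [1,2] "the" : S
        [2,3] "a" : NP\S
      [3,4] "cat" : ((S/PP)\(S\PP))\NP
  [4,8] PP   <
    [4,6] N   >
      [4,5] "liked" : N/NP
      [5,6] "heard" : NP
    [6,8] PP\N   <
      [6,7] "gave" : PP
      [7,8] "that" : (PP\N)\PP

[0,1] S\PP  lex  "near"
[1,2] S  lex  "the"
[2,3] NP\S  lex  "a"
[1,3] NP  <  k=2
[3,4] ((S/PP)\(S\PP))\NP  lex  "cat"
[1,4] (S/PP)\(S\PP)  <  k=3
[0,4] S/PP  <  k=1
[4,5] N/NP  lex  "liked"
[5,6] NP  lex  "heard"
[4,6] N  >  k=5
[6,7] PP  lex  "gave"
[7,8] (PP\N)\PP  lex  "that"
[6,8] PP\N  <  k=7
[4,8] PP  <  k=6
[0,8] S  >  k=4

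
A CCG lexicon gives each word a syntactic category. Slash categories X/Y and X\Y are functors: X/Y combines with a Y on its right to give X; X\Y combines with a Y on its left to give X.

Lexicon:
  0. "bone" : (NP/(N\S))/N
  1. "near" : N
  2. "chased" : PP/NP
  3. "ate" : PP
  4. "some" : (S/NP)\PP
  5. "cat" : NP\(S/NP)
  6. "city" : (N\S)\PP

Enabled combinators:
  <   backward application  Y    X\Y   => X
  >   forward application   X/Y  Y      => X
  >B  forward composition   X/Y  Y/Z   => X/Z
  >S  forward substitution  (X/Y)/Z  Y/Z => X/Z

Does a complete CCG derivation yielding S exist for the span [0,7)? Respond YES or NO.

(NP/(N\S))/N N PP/NP PP (S/NP)\PP NP\(S/NP) (N\S)\PP
CKY chart[0,7] = {NP}; S ∉ chart

NO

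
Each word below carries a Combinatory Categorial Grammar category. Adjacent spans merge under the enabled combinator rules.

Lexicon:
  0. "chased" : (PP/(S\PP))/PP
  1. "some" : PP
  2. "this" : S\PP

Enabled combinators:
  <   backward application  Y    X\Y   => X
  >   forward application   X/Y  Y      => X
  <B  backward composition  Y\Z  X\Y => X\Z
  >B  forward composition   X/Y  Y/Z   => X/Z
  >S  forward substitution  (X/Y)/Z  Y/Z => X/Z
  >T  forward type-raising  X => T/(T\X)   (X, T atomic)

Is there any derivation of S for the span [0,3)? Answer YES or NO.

(PP/(S\PP))/PP PP S\PP
CKY chart[0,3] = {(PP/(S\PP))/(PP\S), N/(N\PP), NP/(NP\PP), PP, PP/(PP\PP), S/(S\PP)}; S ∉ chart

NO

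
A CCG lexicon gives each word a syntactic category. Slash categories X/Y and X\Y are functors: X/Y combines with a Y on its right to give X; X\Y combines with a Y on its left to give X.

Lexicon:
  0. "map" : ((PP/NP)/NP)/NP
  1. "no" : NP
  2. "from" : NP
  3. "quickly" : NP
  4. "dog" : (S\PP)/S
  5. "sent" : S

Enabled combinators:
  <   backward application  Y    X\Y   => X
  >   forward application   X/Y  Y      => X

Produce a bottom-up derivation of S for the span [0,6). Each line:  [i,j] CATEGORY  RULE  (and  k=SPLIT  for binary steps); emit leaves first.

[0,1] ((PP/NP)/NP)/NP  lex  "map"
[1,2] NP  lex  "no"
[0,2] (PP/NP)/NP  >  k=1
[2,3] NP  lex  "from"
[0,3] PP/NP  >  k=2
[3,4] NP  lex  "quickly"
[0,4] PP  >  k=3
[4,5] (S\PP)/S  lex  "dog"
[5,6] S  lex  "sent"
[4,6] S\PP  >  k=5
[0,6] S  <  k=4

[0,6] S   <
  [0,4] PP   >
    [0,3] PP/NP   >
      [0,2] (PP/NP)/NP   >
        [0,1] "map" : ((PP/NP)/NP)/NP
        [1,2] "no" : NP
      [2,3] "from" : NP
    [3,4] "quickly" : NP
  [4,6] S\PP   >
    [4,5] "dog" : (S\PP)/S
    [5,6] "sent" : S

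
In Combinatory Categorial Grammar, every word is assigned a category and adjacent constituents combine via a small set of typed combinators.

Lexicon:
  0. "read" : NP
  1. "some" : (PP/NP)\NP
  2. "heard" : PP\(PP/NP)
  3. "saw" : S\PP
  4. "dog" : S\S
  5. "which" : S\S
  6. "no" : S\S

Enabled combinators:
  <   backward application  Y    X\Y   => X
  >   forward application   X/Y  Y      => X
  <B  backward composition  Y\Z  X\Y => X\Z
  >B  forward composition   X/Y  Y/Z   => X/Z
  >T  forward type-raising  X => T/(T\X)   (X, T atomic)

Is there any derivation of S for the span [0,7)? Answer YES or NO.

YES

[0,7] S   <
  [0,3] PP   <
    [0,1] "read" : NP
    [1,3] PP\NP   <B
      [1,2] "some" : (PP/NP)\NP
      [2,3] "heard" : PP\(PP/NP)
  [3,7] S\PP   <B
    [3,4] "saw" : S\PP
    [4,7] S\S   <B
      [4,5] "dog" : S\S
      [5,7] S\S   <B
        [5,6] "which" : S\S
        [6,7] "no" : S\S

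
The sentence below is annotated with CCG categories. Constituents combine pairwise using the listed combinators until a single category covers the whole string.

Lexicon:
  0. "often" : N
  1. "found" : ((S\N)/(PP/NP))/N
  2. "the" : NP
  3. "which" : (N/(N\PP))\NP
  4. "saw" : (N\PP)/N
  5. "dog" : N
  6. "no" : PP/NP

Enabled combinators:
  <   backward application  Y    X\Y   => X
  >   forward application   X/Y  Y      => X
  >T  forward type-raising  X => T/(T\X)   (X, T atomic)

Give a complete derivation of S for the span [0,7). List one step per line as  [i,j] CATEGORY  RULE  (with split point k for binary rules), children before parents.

[0,1] N  lex  "often"
[1,2] ((S\N)/(PP/NP))/N  lex  "found"
[2,3] NP  lex  "the"
[3,4] (N/(N\PP))\NP  lex  "which"
[2,4] N/(N\PP)  <  k=3
[4,5] (N\PP)/N  lex  "saw"
[5,6] N  lex  "dog"
[4,6] N\PP  >  k=5
[2,6] N  >  k=4
[1,6] (S\N)/(PP/NP)  >  k=2
[6,7] PP/NP  lex  "no"
[1,7] S\N  >  k=6
[0,7] S  <  k=1

[0,7] S   <
  [0,1] "often" : N
  [1,7] S\N   >
    [1,6] (S\N)/(PP/NP)   >
      [1,2] "found" : ((S\N)/(PP/NP))/N
      [2,6] N   >
        [2,4] N/(N\PP)   <
          [2,3] "the" : NP
          [3,4] "which" : (N/(N\PP))\NP
        [4,6] N\PP   >
          [4,5] "saw" : (N\PP)/N
          [5,6] "dog" : N
    [6,7] "no" : PP/NP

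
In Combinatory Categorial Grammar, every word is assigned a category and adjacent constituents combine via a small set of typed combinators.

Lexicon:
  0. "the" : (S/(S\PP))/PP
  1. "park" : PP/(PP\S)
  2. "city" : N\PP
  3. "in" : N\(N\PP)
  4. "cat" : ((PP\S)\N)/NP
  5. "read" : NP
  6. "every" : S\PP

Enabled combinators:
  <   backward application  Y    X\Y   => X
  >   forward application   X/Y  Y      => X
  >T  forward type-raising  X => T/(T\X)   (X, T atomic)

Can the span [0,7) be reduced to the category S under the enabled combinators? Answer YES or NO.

YES

[0,7] S   >
  [0,6] S/(S\PP)   >
    [0,1] "the" : (S/(S\PP))/PP
    [1,6] PP   >
      [1,2] "park" : PP/(PP\S)
      [2,6] PP\S   <
        [2,4] N   <
          [2,3] "city" : N\PP
          [3,4] "in" : N\(N\PP)
        [4,6] (PP\S)\N   >
          [4,5] "cat" : ((PP\S)\N)/NP
          [5,6] "read" : NP
  [6,7] "every" : S\PP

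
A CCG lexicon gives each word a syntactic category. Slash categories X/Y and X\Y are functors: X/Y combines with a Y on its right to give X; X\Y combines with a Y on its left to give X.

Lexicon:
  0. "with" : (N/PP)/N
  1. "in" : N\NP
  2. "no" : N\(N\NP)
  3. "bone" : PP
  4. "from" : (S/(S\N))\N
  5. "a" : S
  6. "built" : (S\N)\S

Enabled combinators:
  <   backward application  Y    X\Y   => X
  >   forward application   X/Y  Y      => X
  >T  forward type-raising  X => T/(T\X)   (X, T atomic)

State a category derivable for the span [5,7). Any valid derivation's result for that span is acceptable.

S\N

[0,7] S   >
  [0,5] S/(S\N)   <
    [0,4] N   >
      [0,3] N/PP   >
        [0,1] "with" : (N/PP)/N
        [1,3] N   <
          [1,2] "in" : N\NP
          [2,3] "no" : N\(N\NP)
      [3,4] "bone" : PP
    [4,5] "from" : (S/(S\N))\N
  [5,7] S\N   <
    [5,6] "a" : S
    [6,7] "built" : (S\N)\S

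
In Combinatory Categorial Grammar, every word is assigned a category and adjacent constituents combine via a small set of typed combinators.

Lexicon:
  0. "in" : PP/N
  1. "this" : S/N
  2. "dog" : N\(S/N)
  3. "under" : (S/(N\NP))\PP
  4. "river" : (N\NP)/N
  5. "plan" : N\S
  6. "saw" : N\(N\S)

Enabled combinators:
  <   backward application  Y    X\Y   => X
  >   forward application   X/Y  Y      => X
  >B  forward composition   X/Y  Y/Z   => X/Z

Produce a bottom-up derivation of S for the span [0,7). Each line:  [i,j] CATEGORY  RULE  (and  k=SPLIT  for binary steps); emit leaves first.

[0,7] S   >
  [0,4] S/(N\NP)   <
    [0,3] PP   >
      [0,1] "in" : PP/N
      [1,3] N   <
        [1,2] "this" : S/N
        [2,3] "dog" : N\(S/N)
    [3,4] "under" : (S/(N\NP))\PP
  [4,7] N\NP   >
    [4,5] "river" : (N\NP)/N
    [5,7] N   <
      [5,6] "plan" : N\S
      [6,7] "saw" : N\(N\S)

[0,1] PP/N  lex  "in"
[1,2] S/N  lex  "this"
[2,3] N\(S/N)  lex  "dog"
[1,3] N  <  k=2
[0,3] PP  >  k=1
[3,4] (S/(N\NP))\PP  lex  "under"
[0,4] S/(N\NP)  <  k=3
[4,5] (N\NP)/N  lex  "river"
[5,6] N\S  lex  "plan"
[6,7] N\(N\S)  lex  "saw"
[5,7] N  <  k=6
[4,7] N\NP  >  k=5
[0,7] S  >  k=4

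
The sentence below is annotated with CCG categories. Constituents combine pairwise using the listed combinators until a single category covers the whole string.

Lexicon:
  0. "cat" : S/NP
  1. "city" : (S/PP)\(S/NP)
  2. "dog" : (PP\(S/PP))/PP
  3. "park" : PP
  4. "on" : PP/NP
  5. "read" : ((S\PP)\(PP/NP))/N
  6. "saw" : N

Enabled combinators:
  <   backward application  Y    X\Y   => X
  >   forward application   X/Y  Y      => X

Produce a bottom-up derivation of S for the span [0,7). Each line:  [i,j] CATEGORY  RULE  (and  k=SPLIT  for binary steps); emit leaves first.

[0,7] S   <
  [0,4] PP   <
    [0,2] S/PP   <
      [0,1] "cat" : S/NP
      [1,2] "city" : (S/PP)\(S/NP)
    [2,4] PP\(S/PP)   >
      [2,3] "dog" : (PP\(S/PP))/PP
      [3,4] "park" : PP
  [4,7] S\PP   <
    [4,5] "on" : PP/NP
    [5,7] (S\PP)\(PP/NP)   >
      [5,6] "read" : ((S\PP)\(PP/NP))/N
      [6,7] "saw" : N

[0,1] S/NP  lex  "cat"
[1,2] (S/PP)\(S/NP)  lex  "city"
[0,2] S/PP  <  k=1
[2,3] (PP\(S/PP))/PP  lex  "dog"
[3,4] PP  lex  "park"
[2,4] PP\(S/PP)  >  k=3
[0,4] PP  <  k=2
[4,5] PP/NP  lex  "on"
[5,6] ((S\PP)\(PP/NP))/N  lex  "read"
[6,7] N  lex  "saw"
[5,7] (S\PP)\(PP/NP)  >  k=6
[4,7] S\PP  <  k=5
[0,7] S  <  k=4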